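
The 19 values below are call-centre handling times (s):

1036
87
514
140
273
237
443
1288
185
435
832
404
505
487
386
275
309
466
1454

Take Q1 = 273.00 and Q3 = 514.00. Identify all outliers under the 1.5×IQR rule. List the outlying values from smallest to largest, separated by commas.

IQR = Q3 − Q1 = 514.00 − 273.00 = 241.00.
Lower fence = Q1 − 1.5·IQR = 273.00 − 361.50 = -88.50.
Upper fence = Q3 + 1.5·IQR = 514.00 + 361.50 = 875.50.
1036 > 875.50 → outlier.
1288 > 875.50 → outlier.
1454 > 875.50 → outlier.
All remaining values lie within [-88.50, 875.50].

1036, 1288, 1454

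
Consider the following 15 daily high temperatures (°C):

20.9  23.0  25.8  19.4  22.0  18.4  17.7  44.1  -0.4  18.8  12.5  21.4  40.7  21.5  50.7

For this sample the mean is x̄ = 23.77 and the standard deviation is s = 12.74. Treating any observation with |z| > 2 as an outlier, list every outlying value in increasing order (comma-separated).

Cutoffs at x̄ ± 2s: 23.77 ± 2·12.74 = [-1.71, 49.25].
50.7: z = 2.11, |z| > 2 → outlier.
Every other value lies within [-1.71, 49.25].

50.7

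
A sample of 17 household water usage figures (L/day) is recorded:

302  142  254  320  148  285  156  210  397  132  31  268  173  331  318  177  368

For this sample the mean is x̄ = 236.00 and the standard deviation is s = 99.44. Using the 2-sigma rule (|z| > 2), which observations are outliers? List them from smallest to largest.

Cutoffs at x̄ ± 2s: 236.00 ± 2·99.44 = [37.12, 434.88].
31: z = -2.06, |z| > 2 → outlier.
Every other value lies within [37.12, 434.88].

31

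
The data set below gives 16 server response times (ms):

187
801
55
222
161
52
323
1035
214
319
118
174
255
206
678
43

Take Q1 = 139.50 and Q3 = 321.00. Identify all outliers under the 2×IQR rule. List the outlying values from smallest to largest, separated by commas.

IQR = Q3 − Q1 = 321.00 − 139.50 = 181.50.
Lower fence = Q1 − 2·IQR = 139.50 − 363.00 = -223.50.
Upper fence = Q3 + 2·IQR = 321.00 + 363.00 = 684.00.
801 > 684.00 → outlier.
1035 > 684.00 → outlier.
All remaining values lie within [-223.50, 684.00].

801, 1035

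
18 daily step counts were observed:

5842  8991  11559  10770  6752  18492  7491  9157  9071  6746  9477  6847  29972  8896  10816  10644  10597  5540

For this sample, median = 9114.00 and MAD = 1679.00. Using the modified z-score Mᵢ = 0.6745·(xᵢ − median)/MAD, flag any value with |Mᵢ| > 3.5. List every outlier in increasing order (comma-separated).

|Mᵢ| > 3.5 ⇔ |xᵢ − 9114.00| > 3.5·1679.00/0.6745 = 8712.38.
So outliers lie outside [401.62, 17826.38].
18492: M = 3.77 → outlier.
29972: M = 8.38 → outlier.

18492, 29972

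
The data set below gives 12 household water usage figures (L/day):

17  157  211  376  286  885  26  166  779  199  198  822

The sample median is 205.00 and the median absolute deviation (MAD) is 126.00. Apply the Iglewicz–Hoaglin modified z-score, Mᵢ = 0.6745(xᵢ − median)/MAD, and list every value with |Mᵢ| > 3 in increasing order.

779, 822, 885

|Mᵢ| > 3 ⇔ |xᵢ − 205.00| > 3·126.00/0.6745 = 560.42.
So outliers lie outside [-355.42, 765.42].
779: M = 3.07 → outlier.
822: M = 3.30 → outlier.
885: M = 3.64 → outlier.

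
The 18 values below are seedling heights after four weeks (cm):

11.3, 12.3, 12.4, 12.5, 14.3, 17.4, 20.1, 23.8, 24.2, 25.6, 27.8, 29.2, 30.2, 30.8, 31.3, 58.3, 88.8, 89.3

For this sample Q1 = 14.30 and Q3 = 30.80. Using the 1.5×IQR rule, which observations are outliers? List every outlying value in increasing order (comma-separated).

58.3, 88.8, 89.3

IQR = Q3 − Q1 = 30.80 − 14.30 = 16.50.
Lower fence = Q1 − 1.5·IQR = 14.30 − 24.75 = -10.45.
Upper fence = Q3 + 1.5·IQR = 30.80 + 24.75 = 55.55.
58.3 > 55.55 → outlier.
88.8 > 55.55 → outlier.
89.3 > 55.55 → outlier.
All remaining values lie within [-10.45, 55.55].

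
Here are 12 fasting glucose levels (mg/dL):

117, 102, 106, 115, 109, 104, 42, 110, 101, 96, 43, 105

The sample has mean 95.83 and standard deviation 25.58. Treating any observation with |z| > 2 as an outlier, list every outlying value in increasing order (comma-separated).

42, 43

Cutoffs at x̄ ± 2s: 95.83 ± 2·25.58 = [44.67, 146.99].
42: z = -2.10, |z| > 2 → outlier.
43: z = -2.07, |z| > 2 → outlier.
Every other value lies within [44.67, 146.99].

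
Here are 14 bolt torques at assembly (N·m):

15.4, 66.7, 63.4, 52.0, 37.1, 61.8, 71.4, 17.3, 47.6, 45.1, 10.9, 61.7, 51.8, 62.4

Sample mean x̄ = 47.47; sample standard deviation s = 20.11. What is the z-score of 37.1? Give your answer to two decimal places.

-0.52

z = (37.1 − 47.47) / 20.11 = -0.52.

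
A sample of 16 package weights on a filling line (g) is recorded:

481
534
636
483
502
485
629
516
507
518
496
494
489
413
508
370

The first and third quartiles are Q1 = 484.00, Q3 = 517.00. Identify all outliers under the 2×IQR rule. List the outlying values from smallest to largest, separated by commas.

370, 413, 629, 636

IQR = Q3 − Q1 = 517.00 − 484.00 = 33.00.
Lower fence = Q1 − 2·IQR = 484.00 − 66.00 = 418.00.
Upper fence = Q3 + 2·IQR = 517.00 + 66.00 = 583.00.
370 < 418.00 → outlier.
413 < 418.00 → outlier.
629 > 583.00 → outlier.
636 > 583.00 → outlier.
All remaining values lie within [418.00, 583.00].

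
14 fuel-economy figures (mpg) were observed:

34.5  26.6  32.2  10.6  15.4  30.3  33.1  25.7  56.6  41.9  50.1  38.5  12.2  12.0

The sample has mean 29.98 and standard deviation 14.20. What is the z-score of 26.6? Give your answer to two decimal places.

z = (26.6 − 29.98) / 14.20 = -0.24.

-0.24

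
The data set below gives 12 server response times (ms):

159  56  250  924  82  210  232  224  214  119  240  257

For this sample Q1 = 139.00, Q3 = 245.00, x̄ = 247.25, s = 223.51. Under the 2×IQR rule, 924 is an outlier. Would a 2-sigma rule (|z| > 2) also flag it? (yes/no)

z = (924 − 247.25) / 223.51 = 3.03.
|z| = 3.03 > 2.

yes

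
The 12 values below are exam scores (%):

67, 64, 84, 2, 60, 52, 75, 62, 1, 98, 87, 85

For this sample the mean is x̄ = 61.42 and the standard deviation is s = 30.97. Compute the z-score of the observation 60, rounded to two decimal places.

-0.05

z = (60 − 61.42) / 30.97 = -0.05.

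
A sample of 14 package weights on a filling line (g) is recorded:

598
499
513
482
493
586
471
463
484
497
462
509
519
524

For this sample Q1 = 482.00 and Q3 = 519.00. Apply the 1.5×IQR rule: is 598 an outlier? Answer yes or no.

yes

IQR = Q3 − Q1 = 519.00 − 482.00 = 37.00.
Lower fence = Q1 − 1.5·IQR = 482.00 − 55.50 = 426.50.
Upper fence = Q3 + 1.5·IQR = 519.00 + 55.50 = 574.50.
598 lies above the upper fence.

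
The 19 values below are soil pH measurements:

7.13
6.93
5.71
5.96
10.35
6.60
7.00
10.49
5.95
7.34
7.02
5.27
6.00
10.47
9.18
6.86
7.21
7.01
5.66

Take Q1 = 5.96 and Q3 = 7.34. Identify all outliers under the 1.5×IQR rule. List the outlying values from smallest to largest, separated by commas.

10.35, 10.47, 10.49

IQR = Q3 − Q1 = 7.34 − 5.96 = 1.38.
Lower fence = Q1 − 1.5·IQR = 5.96 − 2.07 = 3.89.
Upper fence = Q3 + 1.5·IQR = 7.34 + 2.07 = 9.41.
10.35 > 9.41 → outlier.
10.47 > 9.41 → outlier.
10.49 > 9.41 → outlier.
All remaining values lie within [3.89, 9.41].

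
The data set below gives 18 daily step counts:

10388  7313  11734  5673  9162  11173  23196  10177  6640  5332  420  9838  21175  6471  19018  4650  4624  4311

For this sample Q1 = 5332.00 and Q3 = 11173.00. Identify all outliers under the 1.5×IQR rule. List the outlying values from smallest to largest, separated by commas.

IQR = Q3 − Q1 = 11173.00 − 5332.00 = 5841.00.
Lower fence = Q1 − 1.5·IQR = 5332.00 − 8761.50 = -3429.50.
Upper fence = Q3 + 1.5·IQR = 11173.00 + 8761.50 = 19934.50.
21175 > 19934.50 → outlier.
23196 > 19934.50 → outlier.
All remaining values lie within [-3429.50, 19934.50].

21175, 23196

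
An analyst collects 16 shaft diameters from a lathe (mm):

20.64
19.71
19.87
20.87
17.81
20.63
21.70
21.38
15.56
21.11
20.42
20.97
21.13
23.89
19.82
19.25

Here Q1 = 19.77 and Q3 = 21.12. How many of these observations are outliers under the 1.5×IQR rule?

2

IQR = 1.35; fences at 19.77 − 2.025 = 17.745 and 21.12 + 2.025 = 23.145.
Outside the cutoffs: 15.56, 23.89.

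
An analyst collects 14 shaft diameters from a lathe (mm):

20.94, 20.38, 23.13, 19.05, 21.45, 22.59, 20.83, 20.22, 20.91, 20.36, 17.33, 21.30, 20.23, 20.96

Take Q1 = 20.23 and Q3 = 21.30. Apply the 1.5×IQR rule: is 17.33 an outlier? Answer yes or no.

IQR = Q3 − Q1 = 21.30 − 20.23 = 1.07.
Lower fence = Q1 − 1.5·IQR = 20.23 − 1.605 = 18.625.
Upper fence = Q3 + 1.5·IQR = 21.30 + 1.605 = 22.905.
17.33 lies below the lower fence.

yes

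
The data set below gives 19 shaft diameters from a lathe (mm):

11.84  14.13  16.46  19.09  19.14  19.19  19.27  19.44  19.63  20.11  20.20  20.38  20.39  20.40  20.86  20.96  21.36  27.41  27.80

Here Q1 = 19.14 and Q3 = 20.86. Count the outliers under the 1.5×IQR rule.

IQR = 1.72; fences at 19.14 − 2.58 = 16.56 and 20.86 + 2.58 = 23.44.
Outside the cutoffs: 11.84, 14.13, 16.46, 27.41, 27.80.

5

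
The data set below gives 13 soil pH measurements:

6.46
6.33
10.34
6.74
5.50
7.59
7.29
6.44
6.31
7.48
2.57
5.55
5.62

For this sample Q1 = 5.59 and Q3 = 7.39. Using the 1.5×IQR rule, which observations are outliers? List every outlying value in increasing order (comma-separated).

IQR = Q3 − Q1 = 7.39 − 5.59 = 1.80.
Lower fence = Q1 − 1.5·IQR = 5.59 − 2.70 = 2.89.
Upper fence = Q3 + 1.5·IQR = 7.39 + 2.70 = 10.09.
2.57 < 2.89 → outlier.
10.34 > 10.09 → outlier.
All remaining values lie within [2.89, 10.09].

2.57, 10.34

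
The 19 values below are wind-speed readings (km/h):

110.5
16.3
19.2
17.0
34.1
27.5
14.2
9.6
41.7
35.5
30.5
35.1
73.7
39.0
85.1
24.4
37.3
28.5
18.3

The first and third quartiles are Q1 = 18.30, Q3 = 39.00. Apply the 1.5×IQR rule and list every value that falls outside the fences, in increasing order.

IQR = Q3 − Q1 = 39.00 − 18.30 = 20.70.
Lower fence = Q1 − 1.5·IQR = 18.30 − 31.05 = -12.75.
Upper fence = Q3 + 1.5·IQR = 39.00 + 31.05 = 70.05.
73.7 > 70.05 → outlier.
85.1 > 70.05 → outlier.
110.5 > 70.05 → outlier.
All remaining values lie within [-12.75, 70.05].

73.7, 85.1, 110.5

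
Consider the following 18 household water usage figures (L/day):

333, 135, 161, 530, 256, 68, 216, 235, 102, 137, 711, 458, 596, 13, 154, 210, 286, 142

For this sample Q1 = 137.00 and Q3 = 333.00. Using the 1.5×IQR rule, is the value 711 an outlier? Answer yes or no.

yes

IQR = Q3 − Q1 = 333.00 − 137.00 = 196.00.
Lower fence = Q1 − 1.5·IQR = 137.00 − 294.00 = -157.00.
Upper fence = Q3 + 1.5·IQR = 333.00 + 294.00 = 627.00.
711 lies above the upper fence.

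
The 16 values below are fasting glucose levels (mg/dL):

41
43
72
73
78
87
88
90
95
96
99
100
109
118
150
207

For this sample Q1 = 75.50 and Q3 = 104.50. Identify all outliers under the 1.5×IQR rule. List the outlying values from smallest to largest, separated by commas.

IQR = Q3 − Q1 = 104.50 − 75.50 = 29.00.
Lower fence = Q1 − 1.5·IQR = 75.50 − 43.50 = 32.00.
Upper fence = Q3 + 1.5·IQR = 104.50 + 43.50 = 148.00.
150 > 148.00 → outlier.
207 > 148.00 → outlier.
All remaining values lie within [32.00, 148.00].

150, 207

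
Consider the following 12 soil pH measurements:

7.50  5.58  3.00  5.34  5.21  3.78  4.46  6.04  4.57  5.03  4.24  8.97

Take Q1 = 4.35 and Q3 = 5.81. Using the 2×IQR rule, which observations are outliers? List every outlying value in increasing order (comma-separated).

8.97

IQR = Q3 − Q1 = 5.81 − 4.35 = 1.46.
Lower fence = Q1 − 2·IQR = 4.35 − 2.92 = 1.43.
Upper fence = Q3 + 2·IQR = 5.81 + 2.92 = 8.73.
8.97 > 8.73 → outlier.
All remaining values lie within [1.43, 8.73].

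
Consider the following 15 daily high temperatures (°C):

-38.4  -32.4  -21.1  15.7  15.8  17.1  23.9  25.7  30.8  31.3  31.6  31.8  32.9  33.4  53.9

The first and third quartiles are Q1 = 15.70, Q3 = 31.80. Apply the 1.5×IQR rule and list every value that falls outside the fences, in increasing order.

IQR = Q3 − Q1 = 31.80 − 15.70 = 16.10.
Lower fence = Q1 − 1.5·IQR = 15.70 − 24.15 = -8.45.
Upper fence = Q3 + 1.5·IQR = 31.80 + 24.15 = 55.95.
-38.4 < -8.45 → outlier.
-32.4 < -8.45 → outlier.
-21.1 < -8.45 → outlier.
All remaining values lie within [-8.45, 55.95].

-38.4, -32.4, -21.1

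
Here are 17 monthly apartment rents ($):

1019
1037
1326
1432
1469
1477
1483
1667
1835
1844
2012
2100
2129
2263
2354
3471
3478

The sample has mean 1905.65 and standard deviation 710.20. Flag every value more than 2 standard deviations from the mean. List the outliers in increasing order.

Cutoffs at x̄ ± 2s: 1905.65 ± 2·710.20 = [485.25, 3326.05].
3471: z = 2.20, |z| > 2 → outlier.
3478: z = 2.21, |z| > 2 → outlier.
Every other value lies within [485.25, 3326.05].

3471, 3478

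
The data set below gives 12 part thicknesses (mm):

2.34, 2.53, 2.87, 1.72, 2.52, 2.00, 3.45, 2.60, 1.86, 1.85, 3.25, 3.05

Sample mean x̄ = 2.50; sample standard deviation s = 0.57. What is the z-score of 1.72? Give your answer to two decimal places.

z = (1.72 − 2.50) / 0.57 = -1.37.

-1.37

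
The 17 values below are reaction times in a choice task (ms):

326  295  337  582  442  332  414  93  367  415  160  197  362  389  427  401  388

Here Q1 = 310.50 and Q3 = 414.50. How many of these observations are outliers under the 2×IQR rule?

IQR = 104.00; fences at 310.50 − 208.00 = 102.50 and 414.50 + 208.00 = 622.50.
Outside the cutoffs: 93.

1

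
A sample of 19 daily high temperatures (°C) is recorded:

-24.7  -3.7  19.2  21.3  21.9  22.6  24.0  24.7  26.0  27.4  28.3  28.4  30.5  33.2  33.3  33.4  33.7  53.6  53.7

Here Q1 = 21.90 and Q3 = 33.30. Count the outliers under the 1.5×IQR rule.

4

IQR = 11.40; fences at 21.90 − 17.10 = 4.80 and 33.30 + 17.10 = 50.40.
Outside the cutoffs: -24.7, -3.7, 53.6, 53.7.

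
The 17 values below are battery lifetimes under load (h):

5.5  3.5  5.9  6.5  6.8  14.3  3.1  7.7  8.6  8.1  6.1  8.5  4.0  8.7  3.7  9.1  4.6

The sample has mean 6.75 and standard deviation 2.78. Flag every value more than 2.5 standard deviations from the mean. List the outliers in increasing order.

14.3

Cutoffs at x̄ ± 2.5s: 6.75 ± 2.5·2.78 = [-0.20, 13.70].
14.3: z = 2.72, |z| > 2.5 → outlier.
Every other value lies within [-0.20, 13.70].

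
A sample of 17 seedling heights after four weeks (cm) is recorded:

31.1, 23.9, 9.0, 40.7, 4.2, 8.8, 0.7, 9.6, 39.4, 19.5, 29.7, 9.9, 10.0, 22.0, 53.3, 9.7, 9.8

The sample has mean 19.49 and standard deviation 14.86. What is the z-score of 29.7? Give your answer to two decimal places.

0.69

z = (29.7 − 19.49) / 14.86 = 0.69.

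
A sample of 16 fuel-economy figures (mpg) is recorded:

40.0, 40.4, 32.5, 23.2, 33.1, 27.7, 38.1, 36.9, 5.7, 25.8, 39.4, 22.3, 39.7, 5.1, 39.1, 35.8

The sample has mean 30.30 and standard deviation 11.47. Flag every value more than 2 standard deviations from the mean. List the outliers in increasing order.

Cutoffs at x̄ ± 2s: 30.30 ± 2·11.47 = [7.36, 53.24].
5.1: z = -2.20, |z| > 2 → outlier.
5.7: z = -2.14, |z| > 2 → outlier.
Every other value lies within [7.36, 53.24].

5.1, 5.7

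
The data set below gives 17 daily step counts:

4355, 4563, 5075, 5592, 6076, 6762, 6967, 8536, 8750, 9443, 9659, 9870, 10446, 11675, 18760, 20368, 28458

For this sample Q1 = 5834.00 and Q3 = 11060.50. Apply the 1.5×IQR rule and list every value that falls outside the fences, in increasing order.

IQR = Q3 − Q1 = 11060.50 − 5834.00 = 5226.50.
Lower fence = Q1 − 1.5·IQR = 5834.00 − 7839.75 = -2005.75.
Upper fence = Q3 + 1.5·IQR = 11060.50 + 7839.75 = 18900.25.
20368 > 18900.25 → outlier.
28458 > 18900.25 → outlier.
All remaining values lie within [-2005.75, 18900.25].

20368, 28458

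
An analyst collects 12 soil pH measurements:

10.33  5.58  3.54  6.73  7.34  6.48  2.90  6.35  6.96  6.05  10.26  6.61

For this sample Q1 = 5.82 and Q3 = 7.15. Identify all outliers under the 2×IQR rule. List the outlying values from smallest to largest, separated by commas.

IQR = Q3 − Q1 = 7.15 − 5.82 = 1.33.
Lower fence = Q1 − 2·IQR = 5.82 − 2.66 = 3.16.
Upper fence = Q3 + 2·IQR = 7.15 + 2.66 = 9.81.
2.90 < 3.16 → outlier.
10.26 > 9.81 → outlier.
10.33 > 9.81 → outlier.
All remaining values lie within [3.16, 9.81].

2.90, 10.26, 10.33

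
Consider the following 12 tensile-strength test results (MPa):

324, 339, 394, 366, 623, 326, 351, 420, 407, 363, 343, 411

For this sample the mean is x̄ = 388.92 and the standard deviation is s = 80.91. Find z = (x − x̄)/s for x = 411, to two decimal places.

z = (411 − 388.92) / 80.91 = 0.27.

0.27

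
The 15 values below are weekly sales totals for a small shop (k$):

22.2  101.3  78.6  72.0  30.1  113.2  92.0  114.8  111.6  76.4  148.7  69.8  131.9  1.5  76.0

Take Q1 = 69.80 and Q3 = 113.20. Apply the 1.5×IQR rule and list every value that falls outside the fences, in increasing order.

IQR = Q3 − Q1 = 113.20 − 69.80 = 43.40.
Lower fence = Q1 − 1.5·IQR = 69.80 − 65.10 = 4.70.
Upper fence = Q3 + 1.5·IQR = 113.20 + 65.10 = 178.30.
1.5 < 4.70 → outlier.
All remaining values lie within [4.70, 178.30].

1.5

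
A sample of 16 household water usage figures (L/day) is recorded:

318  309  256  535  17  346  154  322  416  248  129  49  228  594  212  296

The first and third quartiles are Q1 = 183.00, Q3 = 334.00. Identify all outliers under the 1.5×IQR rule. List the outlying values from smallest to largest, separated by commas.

594

IQR = Q3 − Q1 = 334.00 − 183.00 = 151.00.
Lower fence = Q1 − 1.5·IQR = 183.00 − 226.50 = -43.50.
Upper fence = Q3 + 1.5·IQR = 334.00 + 226.50 = 560.50.
594 > 560.50 → outlier.
All remaining values lie within [-43.50, 560.50].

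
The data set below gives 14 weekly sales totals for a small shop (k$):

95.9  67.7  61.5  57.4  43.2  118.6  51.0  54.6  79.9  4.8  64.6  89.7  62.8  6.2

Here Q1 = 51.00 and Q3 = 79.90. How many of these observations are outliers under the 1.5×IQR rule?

IQR = 28.90; fences at 51.00 − 43.35 = 7.65 and 79.90 + 43.35 = 123.25.
Outside the cutoffs: 4.8, 6.2.

2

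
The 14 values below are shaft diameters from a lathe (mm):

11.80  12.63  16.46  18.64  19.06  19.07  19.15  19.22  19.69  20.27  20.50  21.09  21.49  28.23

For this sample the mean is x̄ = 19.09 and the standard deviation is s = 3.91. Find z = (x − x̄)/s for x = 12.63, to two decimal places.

-1.65

z = (12.63 − 19.09) / 3.91 = -1.65.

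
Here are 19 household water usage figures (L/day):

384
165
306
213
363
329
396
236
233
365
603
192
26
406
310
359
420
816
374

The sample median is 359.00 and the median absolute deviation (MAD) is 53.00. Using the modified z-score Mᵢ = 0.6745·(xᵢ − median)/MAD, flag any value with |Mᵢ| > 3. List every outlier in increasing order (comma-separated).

|Mᵢ| > 3 ⇔ |xᵢ − 359.00| > 3·53.00/0.6745 = 235.73.
So outliers lie outside [123.27, 594.73].
26: M = -4.24 → outlier.
603: M = 3.11 → outlier.
816: M = 5.82 → outlier.

26, 603, 816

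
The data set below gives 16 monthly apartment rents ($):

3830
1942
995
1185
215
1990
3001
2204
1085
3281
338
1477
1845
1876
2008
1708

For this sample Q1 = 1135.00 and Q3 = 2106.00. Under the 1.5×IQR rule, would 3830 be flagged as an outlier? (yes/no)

IQR = Q3 − Q1 = 2106.00 − 1135.00 = 971.00.
Lower fence = Q1 − 1.5·IQR = 1135.00 − 1456.50 = -321.50.
Upper fence = Q3 + 1.5·IQR = 2106.00 + 1456.50 = 3562.50.
3830 lies above the upper fence.

yes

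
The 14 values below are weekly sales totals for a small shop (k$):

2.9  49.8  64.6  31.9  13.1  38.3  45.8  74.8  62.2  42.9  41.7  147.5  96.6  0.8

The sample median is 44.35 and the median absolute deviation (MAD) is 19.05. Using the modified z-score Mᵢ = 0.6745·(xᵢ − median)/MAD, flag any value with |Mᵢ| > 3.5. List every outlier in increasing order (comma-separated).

147.5

|Mᵢ| > 3.5 ⇔ |xᵢ − 44.35| > 3.5·19.05/0.6745 = 98.85.
So outliers lie outside [-54.50, 143.20].
147.5: M = 3.65 → outlier.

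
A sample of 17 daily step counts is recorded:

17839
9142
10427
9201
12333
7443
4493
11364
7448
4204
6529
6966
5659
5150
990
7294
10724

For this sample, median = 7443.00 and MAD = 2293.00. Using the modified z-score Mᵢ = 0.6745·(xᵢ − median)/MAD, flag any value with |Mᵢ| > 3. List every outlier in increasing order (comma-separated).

|Mᵢ| > 3 ⇔ |xᵢ − 7443.00| > 3·2293.00/0.6745 = 10198.67.
So outliers lie outside [-2755.67, 17641.67].
17839: M = 3.06 → outlier.

17839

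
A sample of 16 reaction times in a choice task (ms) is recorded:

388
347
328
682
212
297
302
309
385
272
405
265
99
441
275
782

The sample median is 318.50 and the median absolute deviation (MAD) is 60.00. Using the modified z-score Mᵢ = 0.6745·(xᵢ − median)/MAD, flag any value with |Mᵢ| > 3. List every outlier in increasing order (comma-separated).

682, 782

|Mᵢ| > 3 ⇔ |xᵢ − 318.50| > 3·60.00/0.6745 = 266.86.
So outliers lie outside [51.64, 585.36].
682: M = 4.09 → outlier.
782: M = 5.21 → outlier.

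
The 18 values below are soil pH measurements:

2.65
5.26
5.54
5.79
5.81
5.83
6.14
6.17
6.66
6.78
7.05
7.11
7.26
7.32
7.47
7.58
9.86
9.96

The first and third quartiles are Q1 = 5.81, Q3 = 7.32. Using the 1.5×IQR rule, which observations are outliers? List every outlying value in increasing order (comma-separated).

IQR = Q3 − Q1 = 7.32 − 5.81 = 1.51.
Lower fence = Q1 − 1.5·IQR = 5.81 − 2.265 = 3.545.
Upper fence = Q3 + 1.5·IQR = 7.32 + 2.265 = 9.585.
2.65 < 3.545 → outlier.
9.86 > 9.585 → outlier.
9.96 > 9.585 → outlier.
All remaining values lie within [3.545, 9.585].

2.65, 9.86, 9.96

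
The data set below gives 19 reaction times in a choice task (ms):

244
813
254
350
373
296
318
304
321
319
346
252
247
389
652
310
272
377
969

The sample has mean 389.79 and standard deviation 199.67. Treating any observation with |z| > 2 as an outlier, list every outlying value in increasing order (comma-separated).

813, 969

Cutoffs at x̄ ± 2s: 389.79 ± 2·199.67 = [-9.55, 789.13].
813: z = 2.12, |z| > 2 → outlier.
969: z = 2.90, |z| > 2 → outlier.
Every other value lies within [-9.55, 789.13].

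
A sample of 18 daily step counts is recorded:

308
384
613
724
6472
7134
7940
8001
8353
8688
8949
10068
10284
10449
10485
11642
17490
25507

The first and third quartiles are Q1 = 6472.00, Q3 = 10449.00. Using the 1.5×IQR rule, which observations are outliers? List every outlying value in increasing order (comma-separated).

IQR = Q3 − Q1 = 10449.00 − 6472.00 = 3977.00.
Lower fence = Q1 − 1.5·IQR = 6472.00 − 5965.50 = 506.50.
Upper fence = Q3 + 1.5·IQR = 10449.00 + 5965.50 = 16414.50.
308 < 506.50 → outlier.
384 < 506.50 → outlier.
17490 > 16414.50 → outlier.
25507 > 16414.50 → outlier.
All remaining values lie within [506.50, 16414.50].

308, 384, 17490, 25507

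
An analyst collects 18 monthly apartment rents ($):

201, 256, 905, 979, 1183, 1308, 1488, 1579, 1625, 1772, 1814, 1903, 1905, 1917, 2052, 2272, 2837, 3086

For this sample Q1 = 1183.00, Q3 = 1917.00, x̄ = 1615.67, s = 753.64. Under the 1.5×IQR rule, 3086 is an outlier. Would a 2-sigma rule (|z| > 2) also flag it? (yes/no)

z = (3086 − 1615.67) / 753.64 = 1.95.
|z| = 1.95 ≤ 2.

no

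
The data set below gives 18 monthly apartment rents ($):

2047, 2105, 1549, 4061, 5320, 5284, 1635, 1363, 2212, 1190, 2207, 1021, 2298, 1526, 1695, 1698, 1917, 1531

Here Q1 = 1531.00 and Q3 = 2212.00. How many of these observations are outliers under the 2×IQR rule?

IQR = 681.00; fences at 1531.00 − 1362.00 = 169.00 and 2212.00 + 1362.00 = 3574.00.
Outside the cutoffs: 4061, 5284, 5320.

3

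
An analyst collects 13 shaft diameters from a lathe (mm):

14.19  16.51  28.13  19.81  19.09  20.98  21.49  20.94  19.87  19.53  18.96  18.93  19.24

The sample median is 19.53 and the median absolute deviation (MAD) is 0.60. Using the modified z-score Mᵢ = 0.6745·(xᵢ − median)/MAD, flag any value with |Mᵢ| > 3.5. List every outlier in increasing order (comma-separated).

|Mᵢ| > 3.5 ⇔ |xᵢ − 19.53| > 3.5·0.60/0.6745 = 3.11.
So outliers lie outside [16.42, 22.64].
14.19: M = -6.00 → outlier.
28.13: M = 9.67 → outlier.

14.19, 28.13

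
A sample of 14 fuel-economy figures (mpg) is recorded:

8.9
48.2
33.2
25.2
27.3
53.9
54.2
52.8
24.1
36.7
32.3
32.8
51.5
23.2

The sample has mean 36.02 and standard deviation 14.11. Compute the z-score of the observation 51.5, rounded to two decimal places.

z = (51.5 − 36.02) / 14.11 = 1.10.

1.10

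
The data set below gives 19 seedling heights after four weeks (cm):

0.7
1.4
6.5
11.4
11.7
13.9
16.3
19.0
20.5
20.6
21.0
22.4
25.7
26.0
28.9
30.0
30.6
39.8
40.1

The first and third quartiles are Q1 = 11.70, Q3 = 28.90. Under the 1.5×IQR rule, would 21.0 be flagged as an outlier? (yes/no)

IQR = Q3 − Q1 = 28.90 − 11.70 = 17.20.
Lower fence = Q1 − 1.5·IQR = 11.70 − 25.80 = -14.10.
Upper fence = Q3 + 1.5·IQR = 28.90 + 25.80 = 54.70.
21.0 lies within [-14.10, 54.70].

no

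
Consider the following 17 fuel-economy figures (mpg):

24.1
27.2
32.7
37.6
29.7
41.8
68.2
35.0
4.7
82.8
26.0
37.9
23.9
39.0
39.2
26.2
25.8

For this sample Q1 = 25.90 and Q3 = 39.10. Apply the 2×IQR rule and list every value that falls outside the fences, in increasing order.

IQR = Q3 − Q1 = 39.10 − 25.90 = 13.20.
Lower fence = Q1 − 2·IQR = 25.90 − 26.40 = -0.50.
Upper fence = Q3 + 2·IQR = 39.10 + 26.40 = 65.50.
68.2 > 65.50 → outlier.
82.8 > 65.50 → outlier.
All remaining values lie within [-0.50, 65.50].

68.2, 82.8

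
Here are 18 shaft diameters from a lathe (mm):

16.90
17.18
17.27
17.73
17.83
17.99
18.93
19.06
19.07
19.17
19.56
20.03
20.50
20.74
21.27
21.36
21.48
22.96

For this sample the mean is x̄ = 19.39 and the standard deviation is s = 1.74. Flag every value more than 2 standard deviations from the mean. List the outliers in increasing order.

22.96

Cutoffs at x̄ ± 2s: 19.39 ± 2·1.74 = [15.91, 22.87].
22.96: z = 2.05, |z| > 2 → outlier.
Every other value lies within [15.91, 22.87].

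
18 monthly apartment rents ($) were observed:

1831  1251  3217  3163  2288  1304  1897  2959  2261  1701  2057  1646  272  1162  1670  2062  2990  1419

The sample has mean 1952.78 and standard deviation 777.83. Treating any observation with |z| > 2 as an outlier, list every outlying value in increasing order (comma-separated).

272

Cutoffs at x̄ ± 2s: 1952.78 ± 2·777.83 = [397.12, 3508.44].
272: z = -2.16, |z| > 2 → outlier.
Every other value lies within [397.12, 3508.44].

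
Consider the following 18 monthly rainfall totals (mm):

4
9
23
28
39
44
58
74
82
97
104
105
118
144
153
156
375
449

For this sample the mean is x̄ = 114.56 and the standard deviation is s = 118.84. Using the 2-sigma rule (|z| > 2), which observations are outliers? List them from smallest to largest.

Cutoffs at x̄ ± 2s: 114.56 ± 2·118.84 = [-123.12, 352.24].
375: z = 2.19, |z| > 2 → outlier.
449: z = 2.81, |z| > 2 → outlier.
Every other value lies within [-123.12, 352.24].

375, 449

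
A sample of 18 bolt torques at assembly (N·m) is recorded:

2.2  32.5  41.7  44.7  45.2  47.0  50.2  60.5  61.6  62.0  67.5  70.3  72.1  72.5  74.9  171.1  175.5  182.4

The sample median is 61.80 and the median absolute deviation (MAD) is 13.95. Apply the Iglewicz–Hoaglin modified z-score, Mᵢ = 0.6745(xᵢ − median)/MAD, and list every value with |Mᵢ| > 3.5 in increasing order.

171.1, 175.5, 182.4

|Mᵢ| > 3.5 ⇔ |xᵢ − 61.80| > 3.5·13.95/0.6745 = 72.39.
So outliers lie outside [-10.59, 134.19].
171.1: M = 5.28 → outlier.
175.5: M = 5.50 → outlier.
182.4: M = 5.83 → outlier.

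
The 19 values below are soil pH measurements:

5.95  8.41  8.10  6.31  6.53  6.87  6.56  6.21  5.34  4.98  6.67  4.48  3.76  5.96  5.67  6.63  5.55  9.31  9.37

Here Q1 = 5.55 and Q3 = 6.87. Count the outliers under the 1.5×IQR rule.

2

IQR = 1.32; fences at 5.55 − 1.98 = 3.57 and 6.87 + 1.98 = 8.85.
Outside the cutoffs: 9.31, 9.37.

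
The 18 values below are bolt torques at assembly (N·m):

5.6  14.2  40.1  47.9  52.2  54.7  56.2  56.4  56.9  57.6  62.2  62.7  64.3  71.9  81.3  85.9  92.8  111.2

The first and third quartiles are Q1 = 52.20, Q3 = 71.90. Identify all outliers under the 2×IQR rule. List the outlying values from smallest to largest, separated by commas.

IQR = Q3 − Q1 = 71.90 − 52.20 = 19.70.
Lower fence = Q1 − 2·IQR = 52.20 − 39.40 = 12.80.
Upper fence = Q3 + 2·IQR = 71.90 + 39.40 = 111.30.
5.6 < 12.80 → outlier.
All remaining values lie within [12.80, 111.30].

5.6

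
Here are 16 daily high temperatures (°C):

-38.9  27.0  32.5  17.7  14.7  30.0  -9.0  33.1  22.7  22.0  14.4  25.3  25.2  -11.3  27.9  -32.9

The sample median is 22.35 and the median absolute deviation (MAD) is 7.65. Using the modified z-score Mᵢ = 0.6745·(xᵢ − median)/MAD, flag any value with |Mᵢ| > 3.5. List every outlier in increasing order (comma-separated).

-38.9, -32.9

|Mᵢ| > 3.5 ⇔ |xᵢ − 22.35| > 3.5·7.65/0.6745 = 39.70.
So outliers lie outside [-17.35, 62.05].
-38.9: M = -5.40 → outlier.
-32.9: M = -4.87 → outlier.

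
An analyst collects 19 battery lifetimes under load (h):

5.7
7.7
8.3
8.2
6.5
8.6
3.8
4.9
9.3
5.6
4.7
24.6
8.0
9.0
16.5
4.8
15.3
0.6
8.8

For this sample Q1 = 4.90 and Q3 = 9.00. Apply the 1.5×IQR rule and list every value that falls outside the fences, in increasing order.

IQR = Q3 − Q1 = 9.00 − 4.90 = 4.10.
Lower fence = Q1 − 1.5·IQR = 4.90 − 6.15 = -1.25.
Upper fence = Q3 + 1.5·IQR = 9.00 + 6.15 = 15.15.
15.3 > 15.15 → outlier.
16.5 > 15.15 → outlier.
24.6 > 15.15 → outlier.
All remaining values lie within [-1.25, 15.15].

15.3, 16.5, 24.6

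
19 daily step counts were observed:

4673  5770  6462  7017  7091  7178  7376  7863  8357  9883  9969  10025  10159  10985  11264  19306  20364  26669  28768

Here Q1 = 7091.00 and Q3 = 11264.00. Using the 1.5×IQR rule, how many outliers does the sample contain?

4

IQR = 4173.00; fences at 7091.00 − 6259.50 = 831.50 and 11264.00 + 6259.50 = 17523.50.
Outside the cutoffs: 19306, 20364, 26669, 28768.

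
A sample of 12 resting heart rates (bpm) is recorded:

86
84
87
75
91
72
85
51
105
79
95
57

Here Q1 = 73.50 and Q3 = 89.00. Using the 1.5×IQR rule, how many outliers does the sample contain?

IQR = 15.50; fences at 73.50 − 23.25 = 50.25 and 89.00 + 23.25 = 112.25.
Every value lies within the cutoffs.

0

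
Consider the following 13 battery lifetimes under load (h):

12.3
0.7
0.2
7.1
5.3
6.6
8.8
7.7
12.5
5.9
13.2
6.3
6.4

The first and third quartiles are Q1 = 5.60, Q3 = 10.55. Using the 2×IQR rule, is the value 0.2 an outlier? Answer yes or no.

IQR = Q3 − Q1 = 10.55 − 5.60 = 4.95.
Lower fence = Q1 − 2·IQR = 5.60 − 9.90 = -4.30.
Upper fence = Q3 + 2·IQR = 10.55 + 9.90 = 20.45.
0.2 lies within [-4.30, 20.45].

no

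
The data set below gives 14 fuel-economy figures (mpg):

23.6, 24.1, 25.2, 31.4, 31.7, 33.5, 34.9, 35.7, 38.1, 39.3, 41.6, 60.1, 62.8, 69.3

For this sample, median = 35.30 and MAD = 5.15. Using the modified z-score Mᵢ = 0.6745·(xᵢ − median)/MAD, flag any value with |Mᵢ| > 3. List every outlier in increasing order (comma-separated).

|Mᵢ| > 3 ⇔ |xᵢ − 35.30| > 3·5.15/0.6745 = 22.91.
So outliers lie outside [12.39, 58.21].
60.1: M = 3.25 → outlier.
62.8: M = 3.60 → outlier.
69.3: M = 4.45 → outlier.

60.1, 62.8, 69.3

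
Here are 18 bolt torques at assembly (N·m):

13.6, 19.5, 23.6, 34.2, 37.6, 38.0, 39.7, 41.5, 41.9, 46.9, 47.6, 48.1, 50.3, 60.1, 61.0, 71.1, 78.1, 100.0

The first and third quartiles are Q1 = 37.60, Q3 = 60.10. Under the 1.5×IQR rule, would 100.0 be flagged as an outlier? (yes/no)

IQR = Q3 − Q1 = 60.10 − 37.60 = 22.50.
Lower fence = Q1 − 1.5·IQR = 37.60 − 33.75 = 3.85.
Upper fence = Q3 + 1.5·IQR = 60.10 + 33.75 = 93.85.
100.0 lies above the upper fence.

yes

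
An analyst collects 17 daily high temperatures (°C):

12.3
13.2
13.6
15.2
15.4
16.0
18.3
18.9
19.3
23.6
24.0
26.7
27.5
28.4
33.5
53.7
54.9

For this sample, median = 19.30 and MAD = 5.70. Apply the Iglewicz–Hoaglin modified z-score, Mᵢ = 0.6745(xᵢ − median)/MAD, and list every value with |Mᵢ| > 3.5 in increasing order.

|Mᵢ| > 3.5 ⇔ |xᵢ − 19.30| > 3.5·5.70/0.6745 = 29.58.
So outliers lie outside [-10.28, 48.88].
53.7: M = 4.07 → outlier.
54.9: M = 4.21 → outlier.

53.7, 54.9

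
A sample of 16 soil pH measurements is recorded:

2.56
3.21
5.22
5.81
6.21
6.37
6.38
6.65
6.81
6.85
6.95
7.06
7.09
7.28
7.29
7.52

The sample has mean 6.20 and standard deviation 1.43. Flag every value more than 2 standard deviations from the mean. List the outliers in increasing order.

Cutoffs at x̄ ± 2s: 6.20 ± 2·1.43 = [3.34, 9.06].
2.56: z = -2.55, |z| > 2 → outlier.
3.21: z = -2.09, |z| > 2 → outlier.
Every other value lies within [3.34, 9.06].

2.56, 3.21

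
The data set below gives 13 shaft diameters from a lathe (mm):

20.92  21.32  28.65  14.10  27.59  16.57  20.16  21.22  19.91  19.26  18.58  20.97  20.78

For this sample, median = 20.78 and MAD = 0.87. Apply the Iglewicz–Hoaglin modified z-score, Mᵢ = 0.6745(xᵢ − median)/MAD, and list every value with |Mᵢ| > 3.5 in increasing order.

|Mᵢ| > 3.5 ⇔ |xᵢ − 20.78| > 3.5·0.87/0.6745 = 4.51.
So outliers lie outside [16.27, 25.29].
14.10: M = -5.18 → outlier.
27.59: M = 5.28 → outlier.
28.65: M = 6.10 → outlier.

14.10, 27.59, 28.65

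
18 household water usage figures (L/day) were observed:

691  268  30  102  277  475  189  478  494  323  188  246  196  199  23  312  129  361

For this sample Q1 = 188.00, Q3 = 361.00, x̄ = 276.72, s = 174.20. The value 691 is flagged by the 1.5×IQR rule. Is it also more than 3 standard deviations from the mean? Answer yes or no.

z = (691 − 276.72) / 174.20 = 2.38.
|z| = 2.38 ≤ 3.

no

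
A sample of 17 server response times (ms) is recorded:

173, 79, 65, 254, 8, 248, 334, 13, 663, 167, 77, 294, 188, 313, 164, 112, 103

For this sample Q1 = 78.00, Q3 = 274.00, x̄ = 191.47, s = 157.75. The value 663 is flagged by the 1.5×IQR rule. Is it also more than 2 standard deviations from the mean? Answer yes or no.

z = (663 − 191.47) / 157.75 = 2.99.
|z| = 2.99 > 2.

yes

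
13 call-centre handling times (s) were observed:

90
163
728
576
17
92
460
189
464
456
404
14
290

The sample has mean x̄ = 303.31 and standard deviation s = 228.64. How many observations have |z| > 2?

Cutoffs: x̄ ± 2s = [-153.97, 760.59].
Every value lies within the cutoffs.

0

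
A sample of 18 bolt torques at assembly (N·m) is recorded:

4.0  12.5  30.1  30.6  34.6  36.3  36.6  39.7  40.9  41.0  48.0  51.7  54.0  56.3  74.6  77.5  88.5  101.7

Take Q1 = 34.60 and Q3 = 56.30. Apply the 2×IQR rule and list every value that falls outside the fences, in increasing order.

IQR = Q3 − Q1 = 56.30 − 34.60 = 21.70.
Lower fence = Q1 − 2·IQR = 34.60 − 43.40 = -8.80.
Upper fence = Q3 + 2·IQR = 56.30 + 43.40 = 99.70.
101.7 > 99.70 → outlier.
All remaining values lie within [-8.80, 99.70].

101.7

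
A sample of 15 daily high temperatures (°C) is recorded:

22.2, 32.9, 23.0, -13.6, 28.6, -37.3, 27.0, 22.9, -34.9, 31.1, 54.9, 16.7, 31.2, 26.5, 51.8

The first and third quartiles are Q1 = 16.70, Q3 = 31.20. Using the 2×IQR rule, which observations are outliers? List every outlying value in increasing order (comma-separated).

-37.3, -34.9, -13.6

IQR = Q3 − Q1 = 31.20 − 16.70 = 14.50.
Lower fence = Q1 − 2·IQR = 16.70 − 29.00 = -12.30.
Upper fence = Q3 + 2·IQR = 31.20 + 29.00 = 60.20.
-37.3 < -12.30 → outlier.
-34.9 < -12.30 → outlier.
-13.6 < -12.30 → outlier.
All remaining values lie within [-12.30, 60.20].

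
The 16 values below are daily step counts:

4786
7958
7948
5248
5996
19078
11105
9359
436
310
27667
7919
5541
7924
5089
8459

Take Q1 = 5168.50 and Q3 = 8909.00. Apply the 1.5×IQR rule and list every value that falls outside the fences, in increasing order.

19078, 27667

IQR = Q3 − Q1 = 8909.00 − 5168.50 = 3740.50.
Lower fence = Q1 − 1.5·IQR = 5168.50 − 5610.75 = -442.25.
Upper fence = Q3 + 1.5·IQR = 8909.00 + 5610.75 = 14519.75.
19078 > 14519.75 → outlier.
27667 > 14519.75 → outlier.
All remaining values lie within [-442.25, 14519.75].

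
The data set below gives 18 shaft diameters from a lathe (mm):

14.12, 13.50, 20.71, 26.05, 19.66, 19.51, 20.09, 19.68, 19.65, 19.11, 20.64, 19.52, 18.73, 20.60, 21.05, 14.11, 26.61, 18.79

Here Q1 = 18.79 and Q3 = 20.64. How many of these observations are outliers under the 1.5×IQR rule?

IQR = 1.85; fences at 18.79 − 2.775 = 16.015 and 20.64 + 2.775 = 23.415.
Outside the cutoffs: 13.50, 14.11, 14.12, 26.05, 26.61.

5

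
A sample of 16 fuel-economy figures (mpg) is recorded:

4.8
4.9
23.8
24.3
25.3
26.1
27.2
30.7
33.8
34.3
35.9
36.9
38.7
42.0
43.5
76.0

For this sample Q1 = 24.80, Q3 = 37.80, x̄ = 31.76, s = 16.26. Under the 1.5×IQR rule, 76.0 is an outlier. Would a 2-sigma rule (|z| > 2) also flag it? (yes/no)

z = (76.0 − 31.76) / 16.26 = 2.72.
|z| = 2.72 > 2.

yes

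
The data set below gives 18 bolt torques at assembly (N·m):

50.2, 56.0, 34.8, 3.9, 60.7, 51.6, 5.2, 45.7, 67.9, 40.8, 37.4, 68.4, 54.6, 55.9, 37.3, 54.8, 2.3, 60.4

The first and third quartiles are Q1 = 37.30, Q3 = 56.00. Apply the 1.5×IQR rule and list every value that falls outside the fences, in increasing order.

2.3, 3.9, 5.2

IQR = Q3 − Q1 = 56.00 − 37.30 = 18.70.
Lower fence = Q1 − 1.5·IQR = 37.30 − 28.05 = 9.25.
Upper fence = Q3 + 1.5·IQR = 56.00 + 28.05 = 84.05.
2.3 < 9.25 → outlier.
3.9 < 9.25 → outlier.
5.2 < 9.25 → outlier.
All remaining values lie within [9.25, 84.05].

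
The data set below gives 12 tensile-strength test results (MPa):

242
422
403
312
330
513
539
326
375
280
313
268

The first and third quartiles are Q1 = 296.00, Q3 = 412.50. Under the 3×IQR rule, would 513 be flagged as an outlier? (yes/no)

no

IQR = Q3 − Q1 = 412.50 − 296.00 = 116.50.
Lower fence = Q1 − 3·IQR = 296.00 − 349.50 = -53.50.
Upper fence = Q3 + 3·IQR = 412.50 + 349.50 = 762.00.
513 lies within [-53.50, 762.00].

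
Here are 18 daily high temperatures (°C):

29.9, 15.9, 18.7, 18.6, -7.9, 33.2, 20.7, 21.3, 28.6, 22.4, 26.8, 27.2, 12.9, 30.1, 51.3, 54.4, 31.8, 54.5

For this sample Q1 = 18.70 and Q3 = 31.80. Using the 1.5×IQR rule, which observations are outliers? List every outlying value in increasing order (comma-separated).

IQR = Q3 − Q1 = 31.80 − 18.70 = 13.10.
Lower fence = Q1 − 1.5·IQR = 18.70 − 19.65 = -0.95.
Upper fence = Q3 + 1.5·IQR = 31.80 + 19.65 = 51.45.
-7.9 < -0.95 → outlier.
54.4 > 51.45 → outlier.
54.5 > 51.45 → outlier.
All remaining values lie within [-0.95, 51.45].

-7.9, 54.4, 54.5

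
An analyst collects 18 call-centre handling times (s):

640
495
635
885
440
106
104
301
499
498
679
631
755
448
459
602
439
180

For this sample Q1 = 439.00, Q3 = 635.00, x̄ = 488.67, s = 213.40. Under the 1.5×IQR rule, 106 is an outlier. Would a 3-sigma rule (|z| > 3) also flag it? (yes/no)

no

z = (106 − 488.67) / 213.40 = -1.79.
|z| = 1.79 ≤ 3.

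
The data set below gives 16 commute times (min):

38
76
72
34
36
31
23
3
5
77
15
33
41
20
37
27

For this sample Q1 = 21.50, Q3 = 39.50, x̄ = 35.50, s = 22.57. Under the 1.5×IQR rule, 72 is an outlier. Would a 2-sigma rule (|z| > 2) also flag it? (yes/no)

no

z = (72 − 35.50) / 22.57 = 1.62.
|z| = 1.62 ≤ 2.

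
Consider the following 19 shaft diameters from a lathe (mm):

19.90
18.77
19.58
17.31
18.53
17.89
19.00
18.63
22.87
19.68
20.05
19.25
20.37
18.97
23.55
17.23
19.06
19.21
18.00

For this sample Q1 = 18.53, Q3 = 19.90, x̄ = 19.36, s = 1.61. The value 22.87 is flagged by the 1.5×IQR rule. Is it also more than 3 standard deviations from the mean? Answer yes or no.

no

z = (22.87 − 19.36) / 1.61 = 2.18.
|z| = 2.18 ≤ 3.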